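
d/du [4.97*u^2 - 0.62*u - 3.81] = 9.94*u - 0.62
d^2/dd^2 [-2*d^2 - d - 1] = -4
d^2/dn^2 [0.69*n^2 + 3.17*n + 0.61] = 1.38000000000000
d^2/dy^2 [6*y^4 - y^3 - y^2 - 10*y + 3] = 72*y^2 - 6*y - 2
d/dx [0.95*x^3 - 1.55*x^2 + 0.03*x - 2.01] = 2.85*x^2 - 3.1*x + 0.03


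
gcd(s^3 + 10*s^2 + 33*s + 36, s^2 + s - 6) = s + 3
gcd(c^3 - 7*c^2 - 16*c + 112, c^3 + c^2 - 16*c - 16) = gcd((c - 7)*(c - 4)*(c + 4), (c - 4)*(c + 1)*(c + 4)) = c^2 - 16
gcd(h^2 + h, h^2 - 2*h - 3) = h + 1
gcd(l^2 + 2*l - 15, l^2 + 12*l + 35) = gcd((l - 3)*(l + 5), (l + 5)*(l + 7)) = l + 5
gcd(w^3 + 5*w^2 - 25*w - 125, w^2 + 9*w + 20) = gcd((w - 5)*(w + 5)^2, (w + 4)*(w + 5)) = w + 5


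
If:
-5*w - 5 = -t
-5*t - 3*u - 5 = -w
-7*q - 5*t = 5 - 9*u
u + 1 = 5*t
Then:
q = -662/231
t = -5/33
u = -58/33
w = -34/33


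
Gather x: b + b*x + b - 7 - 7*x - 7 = 2*b + x*(b - 7) - 14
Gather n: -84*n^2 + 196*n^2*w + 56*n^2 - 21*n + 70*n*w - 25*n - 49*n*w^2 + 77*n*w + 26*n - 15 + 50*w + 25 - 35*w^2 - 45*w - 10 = n^2*(196*w - 28) + n*(-49*w^2 + 147*w - 20) - 35*w^2 + 5*w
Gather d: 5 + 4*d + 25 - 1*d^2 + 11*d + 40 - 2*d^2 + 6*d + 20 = -3*d^2 + 21*d + 90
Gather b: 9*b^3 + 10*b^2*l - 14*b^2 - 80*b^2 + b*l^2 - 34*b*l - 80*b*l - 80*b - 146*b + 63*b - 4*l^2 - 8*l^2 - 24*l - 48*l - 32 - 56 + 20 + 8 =9*b^3 + b^2*(10*l - 94) + b*(l^2 - 114*l - 163) - 12*l^2 - 72*l - 60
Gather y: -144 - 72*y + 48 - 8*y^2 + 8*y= -8*y^2 - 64*y - 96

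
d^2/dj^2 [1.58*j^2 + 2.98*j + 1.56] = 3.16000000000000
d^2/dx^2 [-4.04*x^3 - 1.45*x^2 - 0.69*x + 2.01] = -24.24*x - 2.9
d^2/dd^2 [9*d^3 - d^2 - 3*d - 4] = 54*d - 2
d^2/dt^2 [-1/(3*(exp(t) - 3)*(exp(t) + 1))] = 2*(-2*exp(3*t) + 3*exp(2*t) - 8*exp(t) + 3)*exp(t)/(3*(exp(6*t) - 6*exp(5*t) + 3*exp(4*t) + 28*exp(3*t) - 9*exp(2*t) - 54*exp(t) - 27))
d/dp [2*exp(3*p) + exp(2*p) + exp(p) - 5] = (6*exp(2*p) + 2*exp(p) + 1)*exp(p)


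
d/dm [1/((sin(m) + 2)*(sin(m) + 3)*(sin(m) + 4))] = (-18*sin(m) + 3*cos(m)^2 - 29)*cos(m)/((sin(m) + 2)^2*(sin(m) + 3)^2*(sin(m) + 4)^2)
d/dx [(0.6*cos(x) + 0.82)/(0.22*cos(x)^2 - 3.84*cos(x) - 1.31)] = (0.132*cos(x)^2 + 0.3608*cos(x) - 2.3628)*sin(x)/(0.0484*cos(x)^4 - 1.6896*cos(x)^3 + 14.1692*cos(x)^2 + 10.0608*cos(x) + 1.7161)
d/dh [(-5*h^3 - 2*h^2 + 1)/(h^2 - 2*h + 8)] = (-5*h^4 + 20*h^3 - 116*h^2 - 34*h + 2)/(h^4 - 4*h^3 + 20*h^2 - 32*h + 64)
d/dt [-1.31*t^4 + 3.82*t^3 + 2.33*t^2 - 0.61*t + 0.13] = -5.24*t^3 + 11.46*t^2 + 4.66*t - 0.61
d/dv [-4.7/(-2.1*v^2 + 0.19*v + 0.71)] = (0.893 - 19.74*v)/(-2.1*v^2 + 0.19*v + 0.71)^2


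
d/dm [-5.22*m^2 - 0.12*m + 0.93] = -10.44*m - 0.12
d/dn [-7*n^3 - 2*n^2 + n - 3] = -21*n^2 - 4*n + 1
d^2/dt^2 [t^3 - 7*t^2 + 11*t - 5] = 6*t - 14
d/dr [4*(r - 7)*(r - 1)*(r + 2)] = 12*r^2 - 48*r - 36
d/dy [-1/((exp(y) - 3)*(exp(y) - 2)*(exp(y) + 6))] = ((exp(y) - 3)*(exp(y) - 2) + (exp(y) - 3)*(exp(y) + 6) + (exp(y) - 2)*(exp(y) + 6))*exp(y)/((exp(y) - 3)^2*(exp(y) - 2)^2*(exp(y) + 6)^2)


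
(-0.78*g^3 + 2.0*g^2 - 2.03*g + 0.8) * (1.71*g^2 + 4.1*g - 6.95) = -1.3338*g^5 + 0.222*g^4 + 10.1497*g^3 - 20.855*g^2 + 17.3885*g - 5.56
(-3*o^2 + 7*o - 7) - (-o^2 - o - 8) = -2*o^2 + 8*o + 1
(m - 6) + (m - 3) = 2*m - 9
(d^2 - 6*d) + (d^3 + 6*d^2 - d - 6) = d^3 + 7*d^2 - 7*d - 6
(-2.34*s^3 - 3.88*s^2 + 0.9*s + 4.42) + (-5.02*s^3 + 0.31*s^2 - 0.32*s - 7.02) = -7.36*s^3 - 3.57*s^2 + 0.58*s - 2.6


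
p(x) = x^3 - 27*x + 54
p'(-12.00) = 405.00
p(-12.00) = -1350.00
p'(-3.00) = 0.00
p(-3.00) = 108.00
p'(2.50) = -8.25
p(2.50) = 2.12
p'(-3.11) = 2.02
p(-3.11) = 107.89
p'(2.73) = -4.64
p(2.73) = 0.64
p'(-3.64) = 12.75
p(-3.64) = 104.05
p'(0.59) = -25.96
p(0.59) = 38.28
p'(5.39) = 60.16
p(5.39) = 65.06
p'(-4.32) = 28.99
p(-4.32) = 90.02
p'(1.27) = -22.16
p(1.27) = 21.76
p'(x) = 3*x^2 - 27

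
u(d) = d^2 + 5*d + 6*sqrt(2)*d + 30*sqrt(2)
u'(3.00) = 19.49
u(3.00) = 91.88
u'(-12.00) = -10.51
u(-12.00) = 24.60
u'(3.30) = 20.09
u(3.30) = 97.82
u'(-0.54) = 12.41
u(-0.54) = 35.44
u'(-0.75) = 11.99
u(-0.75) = 32.87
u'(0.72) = 14.93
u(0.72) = 52.65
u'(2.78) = 19.05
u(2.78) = 87.64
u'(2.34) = 18.17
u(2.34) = 79.46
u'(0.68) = 14.85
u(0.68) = 52.06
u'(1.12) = 15.73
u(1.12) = 58.78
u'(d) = 2*d + 5 + 6*sqrt(2)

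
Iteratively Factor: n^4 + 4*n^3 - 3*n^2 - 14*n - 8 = (n + 1)*(n^3 + 3*n^2 - 6*n - 8) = (n - 2)*(n + 1)*(n^2 + 5*n + 4) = (n - 2)*(n + 1)^2*(n + 4)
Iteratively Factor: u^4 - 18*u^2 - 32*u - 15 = (u + 1)*(u^3 - u^2 - 17*u - 15) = (u + 1)*(u + 3)*(u^2 - 4*u - 5) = (u - 5)*(u + 1)*(u + 3)*(u + 1)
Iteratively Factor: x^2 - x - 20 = (x + 4)*(x - 5)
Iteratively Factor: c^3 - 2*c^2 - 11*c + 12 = (c + 3)*(c^2 - 5*c + 4) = (c - 1)*(c + 3)*(c - 4)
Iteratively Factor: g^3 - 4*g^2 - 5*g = (g - 5)*(g^2 + g) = g*(g - 5)*(g + 1)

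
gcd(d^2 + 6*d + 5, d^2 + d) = d + 1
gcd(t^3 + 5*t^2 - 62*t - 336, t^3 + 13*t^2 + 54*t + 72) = t + 6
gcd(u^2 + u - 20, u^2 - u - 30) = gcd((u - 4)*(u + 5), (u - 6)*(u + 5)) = u + 5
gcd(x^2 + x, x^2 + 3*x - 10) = 1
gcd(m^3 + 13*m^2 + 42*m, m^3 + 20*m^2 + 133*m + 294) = m^2 + 13*m + 42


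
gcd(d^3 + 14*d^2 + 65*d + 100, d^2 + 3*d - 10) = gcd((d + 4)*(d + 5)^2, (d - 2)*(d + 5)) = d + 5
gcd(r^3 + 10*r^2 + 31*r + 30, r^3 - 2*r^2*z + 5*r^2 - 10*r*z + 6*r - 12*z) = r^2 + 5*r + 6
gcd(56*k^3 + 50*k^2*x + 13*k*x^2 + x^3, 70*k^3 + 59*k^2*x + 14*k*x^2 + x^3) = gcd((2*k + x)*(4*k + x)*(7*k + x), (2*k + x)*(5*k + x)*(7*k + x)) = 14*k^2 + 9*k*x + x^2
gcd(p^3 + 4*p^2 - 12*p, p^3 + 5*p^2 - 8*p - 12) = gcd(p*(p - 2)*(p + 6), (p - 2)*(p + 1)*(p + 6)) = p^2 + 4*p - 12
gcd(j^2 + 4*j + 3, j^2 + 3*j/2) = 1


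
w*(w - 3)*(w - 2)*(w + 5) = w^4 - 19*w^2 + 30*w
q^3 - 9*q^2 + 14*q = q*(q - 7)*(q - 2)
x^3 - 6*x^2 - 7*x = x*(x - 7)*(x + 1)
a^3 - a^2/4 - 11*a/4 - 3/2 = (a - 2)*(a + 3/4)*(a + 1)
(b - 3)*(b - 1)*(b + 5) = b^3 + b^2 - 17*b + 15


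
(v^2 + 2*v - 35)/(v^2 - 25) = (v + 7)/(v + 5)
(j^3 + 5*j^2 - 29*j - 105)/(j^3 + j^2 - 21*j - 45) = (j + 7)/(j + 3)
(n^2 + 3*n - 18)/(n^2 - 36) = (n - 3)/(n - 6)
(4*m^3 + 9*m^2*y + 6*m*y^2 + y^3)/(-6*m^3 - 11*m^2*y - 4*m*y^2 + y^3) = (4*m + y)/(-6*m + y)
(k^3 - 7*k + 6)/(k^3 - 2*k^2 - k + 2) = (k + 3)/(k + 1)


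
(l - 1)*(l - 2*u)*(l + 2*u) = l^3 - l^2 - 4*l*u^2 + 4*u^2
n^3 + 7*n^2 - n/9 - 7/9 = (n - 1/3)*(n + 1/3)*(n + 7)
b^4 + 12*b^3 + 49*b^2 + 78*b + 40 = (b + 1)*(b + 2)*(b + 4)*(b + 5)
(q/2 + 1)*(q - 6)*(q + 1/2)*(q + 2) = q^4/2 - 3*q^3/4 - 21*q^2/2 - 17*q - 6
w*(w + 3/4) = w^2 + 3*w/4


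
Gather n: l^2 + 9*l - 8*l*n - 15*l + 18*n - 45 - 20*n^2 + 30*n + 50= l^2 - 6*l - 20*n^2 + n*(48 - 8*l) + 5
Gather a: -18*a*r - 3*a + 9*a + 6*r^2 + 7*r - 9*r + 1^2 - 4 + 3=a*(6 - 18*r) + 6*r^2 - 2*r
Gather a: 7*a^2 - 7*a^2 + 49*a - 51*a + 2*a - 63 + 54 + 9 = 0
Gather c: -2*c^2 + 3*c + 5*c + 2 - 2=-2*c^2 + 8*c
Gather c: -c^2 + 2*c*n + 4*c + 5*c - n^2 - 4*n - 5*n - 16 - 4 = -c^2 + c*(2*n + 9) - n^2 - 9*n - 20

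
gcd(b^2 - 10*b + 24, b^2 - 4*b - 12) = b - 6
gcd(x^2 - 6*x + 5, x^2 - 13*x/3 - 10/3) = x - 5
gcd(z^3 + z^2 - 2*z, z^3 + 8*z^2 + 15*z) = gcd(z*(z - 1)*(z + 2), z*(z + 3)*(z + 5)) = z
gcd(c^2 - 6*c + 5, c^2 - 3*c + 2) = c - 1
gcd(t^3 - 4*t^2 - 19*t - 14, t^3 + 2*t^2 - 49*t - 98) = t^2 - 5*t - 14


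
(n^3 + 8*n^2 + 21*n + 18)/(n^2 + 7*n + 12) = (n^2 + 5*n + 6)/(n + 4)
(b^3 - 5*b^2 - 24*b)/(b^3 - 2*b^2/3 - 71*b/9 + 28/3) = 9*b*(b - 8)/(9*b^2 - 33*b + 28)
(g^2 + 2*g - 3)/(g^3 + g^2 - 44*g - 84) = (g^2 + 2*g - 3)/(g^3 + g^2 - 44*g - 84)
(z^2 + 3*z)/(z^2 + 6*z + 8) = z*(z + 3)/(z^2 + 6*z + 8)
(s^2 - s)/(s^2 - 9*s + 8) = s/(s - 8)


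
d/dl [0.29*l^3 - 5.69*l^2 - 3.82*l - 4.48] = 0.87*l^2 - 11.38*l - 3.82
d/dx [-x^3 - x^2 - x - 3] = -3*x^2 - 2*x - 1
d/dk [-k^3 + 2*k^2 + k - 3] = -3*k^2 + 4*k + 1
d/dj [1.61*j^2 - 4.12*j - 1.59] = 3.22*j - 4.12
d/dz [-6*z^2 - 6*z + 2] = -12*z - 6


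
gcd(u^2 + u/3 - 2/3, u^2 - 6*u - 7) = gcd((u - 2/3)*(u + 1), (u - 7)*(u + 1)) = u + 1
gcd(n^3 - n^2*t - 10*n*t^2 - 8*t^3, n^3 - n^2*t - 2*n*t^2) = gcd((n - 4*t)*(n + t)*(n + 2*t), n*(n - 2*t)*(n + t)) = n + t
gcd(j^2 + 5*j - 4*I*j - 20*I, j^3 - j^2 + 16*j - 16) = j - 4*I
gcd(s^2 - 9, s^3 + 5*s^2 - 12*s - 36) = s - 3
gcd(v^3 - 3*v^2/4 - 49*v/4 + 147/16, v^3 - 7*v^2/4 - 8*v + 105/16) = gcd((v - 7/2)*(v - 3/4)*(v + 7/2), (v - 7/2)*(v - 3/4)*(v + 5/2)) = v^2 - 17*v/4 + 21/8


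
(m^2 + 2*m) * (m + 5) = m^3 + 7*m^2 + 10*m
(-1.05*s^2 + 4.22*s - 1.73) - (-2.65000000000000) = -1.05*s^2 + 4.22*s + 0.92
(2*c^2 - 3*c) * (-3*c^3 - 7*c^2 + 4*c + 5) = -6*c^5 - 5*c^4 + 29*c^3 - 2*c^2 - 15*c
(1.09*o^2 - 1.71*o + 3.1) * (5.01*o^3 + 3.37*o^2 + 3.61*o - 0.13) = 5.4609*o^5 - 4.8938*o^4 + 13.7032*o^3 + 4.1322*o^2 + 11.4133*o - 0.403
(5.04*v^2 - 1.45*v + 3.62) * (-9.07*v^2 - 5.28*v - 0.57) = -45.7128*v^4 - 13.4597*v^3 - 28.0502*v^2 - 18.2871*v - 2.0634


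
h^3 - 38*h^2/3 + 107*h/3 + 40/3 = (h - 8)*(h - 5)*(h + 1/3)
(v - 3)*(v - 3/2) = v^2 - 9*v/2 + 9/2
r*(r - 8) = r^2 - 8*r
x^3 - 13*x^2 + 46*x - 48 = (x - 8)*(x - 3)*(x - 2)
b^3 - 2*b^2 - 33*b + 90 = (b - 5)*(b - 3)*(b + 6)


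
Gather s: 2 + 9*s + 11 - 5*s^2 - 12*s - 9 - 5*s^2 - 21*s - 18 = -10*s^2 - 24*s - 14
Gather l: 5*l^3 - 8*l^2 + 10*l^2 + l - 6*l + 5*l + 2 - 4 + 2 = 5*l^3 + 2*l^2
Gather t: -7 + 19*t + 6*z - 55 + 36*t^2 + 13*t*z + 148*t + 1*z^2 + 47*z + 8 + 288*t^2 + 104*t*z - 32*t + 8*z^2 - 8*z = 324*t^2 + t*(117*z + 135) + 9*z^2 + 45*z - 54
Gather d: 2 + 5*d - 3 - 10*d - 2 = -5*d - 3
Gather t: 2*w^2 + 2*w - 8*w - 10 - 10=2*w^2 - 6*w - 20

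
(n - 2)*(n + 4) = n^2 + 2*n - 8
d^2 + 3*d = d*(d + 3)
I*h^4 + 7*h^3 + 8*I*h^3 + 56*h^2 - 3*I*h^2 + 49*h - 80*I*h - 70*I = (h + 7)*(h - 5*I)*(h - 2*I)*(I*h + I)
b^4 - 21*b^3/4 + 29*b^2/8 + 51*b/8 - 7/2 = (b - 4)*(b - 7/4)*(b - 1/2)*(b + 1)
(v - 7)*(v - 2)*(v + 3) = v^3 - 6*v^2 - 13*v + 42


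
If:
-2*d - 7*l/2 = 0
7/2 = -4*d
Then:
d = -7/8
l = 1/2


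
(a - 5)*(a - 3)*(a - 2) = a^3 - 10*a^2 + 31*a - 30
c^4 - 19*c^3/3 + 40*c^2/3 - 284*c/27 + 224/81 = (c - 8/3)*(c - 7/3)*(c - 2/3)^2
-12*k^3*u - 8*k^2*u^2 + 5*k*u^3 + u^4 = u*(-2*k + u)*(k + u)*(6*k + u)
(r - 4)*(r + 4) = r^2 - 16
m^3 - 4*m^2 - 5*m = m*(m - 5)*(m + 1)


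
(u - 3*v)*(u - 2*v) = u^2 - 5*u*v + 6*v^2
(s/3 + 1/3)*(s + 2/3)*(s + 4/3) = s^3/3 + s^2 + 26*s/27 + 8/27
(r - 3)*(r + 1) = r^2 - 2*r - 3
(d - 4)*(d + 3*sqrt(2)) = d^2 - 4*d + 3*sqrt(2)*d - 12*sqrt(2)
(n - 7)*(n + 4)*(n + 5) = n^3 + 2*n^2 - 43*n - 140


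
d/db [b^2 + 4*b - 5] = 2*b + 4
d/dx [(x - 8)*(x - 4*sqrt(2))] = 2*x - 8 - 4*sqrt(2)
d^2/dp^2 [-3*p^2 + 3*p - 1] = -6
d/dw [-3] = 0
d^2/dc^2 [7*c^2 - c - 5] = 14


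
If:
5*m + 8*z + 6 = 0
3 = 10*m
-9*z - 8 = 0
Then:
No Solution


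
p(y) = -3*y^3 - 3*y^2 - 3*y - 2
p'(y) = -9*y^2 - 6*y - 3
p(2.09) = -48.76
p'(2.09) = -54.85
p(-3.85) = 136.28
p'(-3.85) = -113.30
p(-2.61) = 38.73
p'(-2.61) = -48.65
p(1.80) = -34.62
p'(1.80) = -42.96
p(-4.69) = 255.57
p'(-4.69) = -172.82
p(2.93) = -112.01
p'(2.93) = -97.84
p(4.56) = -362.52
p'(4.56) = -217.50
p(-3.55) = 105.06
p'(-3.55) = -95.12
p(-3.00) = 61.00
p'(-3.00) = -66.00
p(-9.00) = 1969.00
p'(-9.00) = -678.00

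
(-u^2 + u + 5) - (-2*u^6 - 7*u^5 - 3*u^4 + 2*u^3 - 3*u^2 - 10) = 2*u^6 + 7*u^5 + 3*u^4 - 2*u^3 + 2*u^2 + u + 15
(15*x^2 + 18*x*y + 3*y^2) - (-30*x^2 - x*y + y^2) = 45*x^2 + 19*x*y + 2*y^2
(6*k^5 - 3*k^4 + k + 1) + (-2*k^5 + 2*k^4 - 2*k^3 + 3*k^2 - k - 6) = 4*k^5 - k^4 - 2*k^3 + 3*k^2 - 5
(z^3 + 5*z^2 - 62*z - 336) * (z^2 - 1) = z^5 + 5*z^4 - 63*z^3 - 341*z^2 + 62*z + 336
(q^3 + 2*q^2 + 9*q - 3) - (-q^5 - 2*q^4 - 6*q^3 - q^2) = q^5 + 2*q^4 + 7*q^3 + 3*q^2 + 9*q - 3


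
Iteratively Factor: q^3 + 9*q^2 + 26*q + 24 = (q + 2)*(q^2 + 7*q + 12) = (q + 2)*(q + 3)*(q + 4)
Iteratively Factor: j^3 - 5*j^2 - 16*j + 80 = (j - 4)*(j^2 - j - 20) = (j - 5)*(j - 4)*(j + 4)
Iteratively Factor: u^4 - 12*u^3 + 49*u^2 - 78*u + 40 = (u - 4)*(u^3 - 8*u^2 + 17*u - 10) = (u - 4)*(u - 2)*(u^2 - 6*u + 5) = (u - 5)*(u - 4)*(u - 2)*(u - 1)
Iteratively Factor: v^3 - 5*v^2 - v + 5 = (v + 1)*(v^2 - 6*v + 5) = (v - 1)*(v + 1)*(v - 5)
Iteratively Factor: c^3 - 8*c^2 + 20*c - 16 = (c - 4)*(c^2 - 4*c + 4) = (c - 4)*(c - 2)*(c - 2)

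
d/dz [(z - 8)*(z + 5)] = 2*z - 3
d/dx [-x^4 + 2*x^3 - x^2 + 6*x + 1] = -4*x^3 + 6*x^2 - 2*x + 6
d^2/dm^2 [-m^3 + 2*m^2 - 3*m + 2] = 4 - 6*m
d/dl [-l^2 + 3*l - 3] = 3 - 2*l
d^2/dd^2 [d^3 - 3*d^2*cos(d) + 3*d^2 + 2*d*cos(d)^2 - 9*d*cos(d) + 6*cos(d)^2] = 3*d^2*cos(d) + 12*d*sin(d) + 9*d*cos(d) - 4*d*cos(2*d) + 6*d + 18*sin(d) - 4*sin(2*d) - 6*cos(d) - 12*cos(2*d) + 6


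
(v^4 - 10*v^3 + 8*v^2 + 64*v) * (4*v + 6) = 4*v^5 - 34*v^4 - 28*v^3 + 304*v^2 + 384*v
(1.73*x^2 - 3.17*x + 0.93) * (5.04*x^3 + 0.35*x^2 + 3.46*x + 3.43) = 8.7192*x^5 - 15.3713*x^4 + 9.5635*x^3 - 4.7088*x^2 - 7.6553*x + 3.1899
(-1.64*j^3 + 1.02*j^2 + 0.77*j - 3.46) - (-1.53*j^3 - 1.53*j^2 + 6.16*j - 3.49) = -0.11*j^3 + 2.55*j^2 - 5.39*j + 0.0300000000000002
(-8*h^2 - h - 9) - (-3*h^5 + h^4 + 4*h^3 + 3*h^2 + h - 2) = 3*h^5 - h^4 - 4*h^3 - 11*h^2 - 2*h - 7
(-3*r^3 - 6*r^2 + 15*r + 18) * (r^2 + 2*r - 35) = -3*r^5 - 12*r^4 + 108*r^3 + 258*r^2 - 489*r - 630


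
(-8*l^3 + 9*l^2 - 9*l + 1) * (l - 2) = -8*l^4 + 25*l^3 - 27*l^2 + 19*l - 2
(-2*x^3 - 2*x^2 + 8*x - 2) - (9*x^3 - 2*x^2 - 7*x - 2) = -11*x^3 + 15*x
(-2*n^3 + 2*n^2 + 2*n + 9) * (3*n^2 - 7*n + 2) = -6*n^5 + 20*n^4 - 12*n^3 + 17*n^2 - 59*n + 18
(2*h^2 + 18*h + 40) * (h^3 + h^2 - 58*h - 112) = 2*h^5 + 20*h^4 - 58*h^3 - 1228*h^2 - 4336*h - 4480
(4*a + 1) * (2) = 8*a + 2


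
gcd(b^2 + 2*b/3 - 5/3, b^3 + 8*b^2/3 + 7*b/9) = 1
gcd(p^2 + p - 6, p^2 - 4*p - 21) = p + 3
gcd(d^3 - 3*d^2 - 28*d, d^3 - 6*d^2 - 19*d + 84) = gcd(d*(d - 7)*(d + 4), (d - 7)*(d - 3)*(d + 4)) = d^2 - 3*d - 28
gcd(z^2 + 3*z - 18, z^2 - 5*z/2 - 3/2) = z - 3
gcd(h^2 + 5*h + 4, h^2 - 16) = h + 4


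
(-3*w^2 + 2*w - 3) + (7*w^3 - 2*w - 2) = 7*w^3 - 3*w^2 - 5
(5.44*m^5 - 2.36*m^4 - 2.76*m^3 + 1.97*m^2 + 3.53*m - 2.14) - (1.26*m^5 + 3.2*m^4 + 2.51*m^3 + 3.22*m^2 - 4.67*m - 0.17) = 4.18*m^5 - 5.56*m^4 - 5.27*m^3 - 1.25*m^2 + 8.2*m - 1.97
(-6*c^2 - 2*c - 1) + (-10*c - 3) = -6*c^2 - 12*c - 4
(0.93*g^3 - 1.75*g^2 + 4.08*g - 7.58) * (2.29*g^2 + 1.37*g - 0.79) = 2.1297*g^5 - 2.7334*g^4 + 6.211*g^3 - 10.3861*g^2 - 13.6078*g + 5.9882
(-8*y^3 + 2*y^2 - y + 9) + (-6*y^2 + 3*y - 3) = -8*y^3 - 4*y^2 + 2*y + 6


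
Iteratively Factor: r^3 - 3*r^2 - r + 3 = (r + 1)*(r^2 - 4*r + 3) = (r - 3)*(r + 1)*(r - 1)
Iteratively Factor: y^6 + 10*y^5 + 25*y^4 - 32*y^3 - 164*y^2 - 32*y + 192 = (y + 3)*(y^5 + 7*y^4 + 4*y^3 - 44*y^2 - 32*y + 64) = (y + 3)*(y + 4)*(y^4 + 3*y^3 - 8*y^2 - 12*y + 16) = (y + 2)*(y + 3)*(y + 4)*(y^3 + y^2 - 10*y + 8) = (y + 2)*(y + 3)*(y + 4)^2*(y^2 - 3*y + 2) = (y - 2)*(y + 2)*(y + 3)*(y + 4)^2*(y - 1)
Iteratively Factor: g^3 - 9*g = (g - 3)*(g^2 + 3*g) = g*(g - 3)*(g + 3)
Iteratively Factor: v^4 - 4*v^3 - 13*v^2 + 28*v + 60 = (v - 3)*(v^3 - v^2 - 16*v - 20) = (v - 5)*(v - 3)*(v^2 + 4*v + 4) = (v - 5)*(v - 3)*(v + 2)*(v + 2)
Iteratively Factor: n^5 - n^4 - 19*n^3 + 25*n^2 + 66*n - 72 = (n - 3)*(n^4 + 2*n^3 - 13*n^2 - 14*n + 24) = (n - 3)*(n + 4)*(n^3 - 2*n^2 - 5*n + 6) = (n - 3)*(n - 1)*(n + 4)*(n^2 - n - 6) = (n - 3)*(n - 1)*(n + 2)*(n + 4)*(n - 3)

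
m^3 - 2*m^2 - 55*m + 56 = (m - 8)*(m - 1)*(m + 7)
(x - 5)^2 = x^2 - 10*x + 25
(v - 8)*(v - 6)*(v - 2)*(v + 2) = v^4 - 14*v^3 + 44*v^2 + 56*v - 192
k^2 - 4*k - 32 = (k - 8)*(k + 4)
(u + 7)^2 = u^2 + 14*u + 49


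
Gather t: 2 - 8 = -6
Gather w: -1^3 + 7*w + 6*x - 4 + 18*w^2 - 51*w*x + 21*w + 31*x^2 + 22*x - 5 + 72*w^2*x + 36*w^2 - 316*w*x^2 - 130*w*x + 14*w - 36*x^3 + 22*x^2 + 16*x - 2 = w^2*(72*x + 54) + w*(-316*x^2 - 181*x + 42) - 36*x^3 + 53*x^2 + 44*x - 12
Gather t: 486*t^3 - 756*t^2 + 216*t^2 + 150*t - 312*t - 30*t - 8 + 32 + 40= 486*t^3 - 540*t^2 - 192*t + 64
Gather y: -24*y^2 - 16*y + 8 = -24*y^2 - 16*y + 8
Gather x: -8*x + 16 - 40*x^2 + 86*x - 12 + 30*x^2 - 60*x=-10*x^2 + 18*x + 4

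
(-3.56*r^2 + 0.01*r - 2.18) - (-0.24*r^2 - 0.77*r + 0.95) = -3.32*r^2 + 0.78*r - 3.13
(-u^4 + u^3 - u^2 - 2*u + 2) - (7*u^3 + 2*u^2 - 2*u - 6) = -u^4 - 6*u^3 - 3*u^2 + 8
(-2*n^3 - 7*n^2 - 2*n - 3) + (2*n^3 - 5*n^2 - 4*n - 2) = -12*n^2 - 6*n - 5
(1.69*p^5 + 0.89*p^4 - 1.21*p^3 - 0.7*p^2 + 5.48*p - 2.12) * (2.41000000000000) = 4.0729*p^5 + 2.1449*p^4 - 2.9161*p^3 - 1.687*p^2 + 13.2068*p - 5.1092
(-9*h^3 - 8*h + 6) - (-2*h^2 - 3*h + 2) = -9*h^3 + 2*h^2 - 5*h + 4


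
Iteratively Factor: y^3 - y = (y - 1)*(y^2 + y) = y*(y - 1)*(y + 1)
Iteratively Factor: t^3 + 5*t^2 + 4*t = (t + 4)*(t^2 + t) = t*(t + 4)*(t + 1)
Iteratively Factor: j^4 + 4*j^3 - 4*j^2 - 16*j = (j + 2)*(j^3 + 2*j^2 - 8*j) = (j + 2)*(j + 4)*(j^2 - 2*j) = (j - 2)*(j + 2)*(j + 4)*(j)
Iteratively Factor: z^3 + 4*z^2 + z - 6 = (z + 2)*(z^2 + 2*z - 3) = (z + 2)*(z + 3)*(z - 1)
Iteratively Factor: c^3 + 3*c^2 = (c)*(c^2 + 3*c) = c*(c + 3)*(c)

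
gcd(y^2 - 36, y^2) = 1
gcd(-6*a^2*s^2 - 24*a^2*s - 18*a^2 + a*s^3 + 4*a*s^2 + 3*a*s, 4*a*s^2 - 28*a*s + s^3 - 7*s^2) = 1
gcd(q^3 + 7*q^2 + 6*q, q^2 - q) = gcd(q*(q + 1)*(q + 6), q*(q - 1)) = q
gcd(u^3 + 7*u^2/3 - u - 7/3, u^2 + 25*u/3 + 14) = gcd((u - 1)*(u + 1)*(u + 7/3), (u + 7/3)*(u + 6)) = u + 7/3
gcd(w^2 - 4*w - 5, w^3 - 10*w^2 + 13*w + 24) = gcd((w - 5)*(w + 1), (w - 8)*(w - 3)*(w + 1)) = w + 1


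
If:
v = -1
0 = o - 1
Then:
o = 1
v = -1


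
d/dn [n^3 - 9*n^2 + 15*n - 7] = 3*n^2 - 18*n + 15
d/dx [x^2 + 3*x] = 2*x + 3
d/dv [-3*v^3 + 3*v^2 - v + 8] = -9*v^2 + 6*v - 1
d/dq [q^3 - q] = 3*q^2 - 1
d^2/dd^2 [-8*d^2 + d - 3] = -16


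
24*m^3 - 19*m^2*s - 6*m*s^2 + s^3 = (-8*m + s)*(-m + s)*(3*m + s)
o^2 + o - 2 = (o - 1)*(o + 2)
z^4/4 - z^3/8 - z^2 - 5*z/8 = z*(z/4 + 1/4)*(z - 5/2)*(z + 1)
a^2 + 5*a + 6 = (a + 2)*(a + 3)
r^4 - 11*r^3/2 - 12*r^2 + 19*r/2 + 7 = (r - 7)*(r - 1)*(r + 1/2)*(r + 2)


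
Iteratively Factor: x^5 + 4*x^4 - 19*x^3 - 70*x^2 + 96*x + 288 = (x + 4)*(x^4 - 19*x^2 + 6*x + 72) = (x + 4)^2*(x^3 - 4*x^2 - 3*x + 18) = (x - 3)*(x + 4)^2*(x^2 - x - 6) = (x - 3)^2*(x + 4)^2*(x + 2)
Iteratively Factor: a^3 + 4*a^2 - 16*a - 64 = (a - 4)*(a^2 + 8*a + 16) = (a - 4)*(a + 4)*(a + 4)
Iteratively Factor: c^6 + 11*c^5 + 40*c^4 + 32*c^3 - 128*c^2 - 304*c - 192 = (c + 3)*(c^5 + 8*c^4 + 16*c^3 - 16*c^2 - 80*c - 64) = (c + 2)*(c + 3)*(c^4 + 6*c^3 + 4*c^2 - 24*c - 32) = (c + 2)^2*(c + 3)*(c^3 + 4*c^2 - 4*c - 16) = (c + 2)^2*(c + 3)*(c + 4)*(c^2 - 4) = (c - 2)*(c + 2)^2*(c + 3)*(c + 4)*(c + 2)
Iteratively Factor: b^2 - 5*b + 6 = (b - 2)*(b - 3)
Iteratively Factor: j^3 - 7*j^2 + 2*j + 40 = (j - 5)*(j^2 - 2*j - 8) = (j - 5)*(j + 2)*(j - 4)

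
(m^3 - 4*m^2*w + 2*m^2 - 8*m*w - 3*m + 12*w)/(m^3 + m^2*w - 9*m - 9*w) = (m^2 - 4*m*w - m + 4*w)/(m^2 + m*w - 3*m - 3*w)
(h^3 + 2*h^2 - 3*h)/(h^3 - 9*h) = (h - 1)/(h - 3)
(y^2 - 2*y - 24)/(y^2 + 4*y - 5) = (y^2 - 2*y - 24)/(y^2 + 4*y - 5)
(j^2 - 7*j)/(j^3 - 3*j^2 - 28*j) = 1/(j + 4)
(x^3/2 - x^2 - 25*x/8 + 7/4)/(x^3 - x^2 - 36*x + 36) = (x^3/2 - x^2 - 25*x/8 + 7/4)/(x^3 - x^2 - 36*x + 36)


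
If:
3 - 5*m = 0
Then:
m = 3/5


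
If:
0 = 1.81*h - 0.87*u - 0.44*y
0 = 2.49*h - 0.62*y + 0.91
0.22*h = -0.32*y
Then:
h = -0.31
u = -0.76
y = 0.21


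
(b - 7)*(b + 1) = b^2 - 6*b - 7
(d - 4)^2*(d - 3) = d^3 - 11*d^2 + 40*d - 48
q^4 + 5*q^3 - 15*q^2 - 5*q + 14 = (q - 2)*(q - 1)*(q + 1)*(q + 7)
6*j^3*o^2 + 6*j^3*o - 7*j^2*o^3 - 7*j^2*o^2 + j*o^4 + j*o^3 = o*(-6*j + o)*(-j + o)*(j*o + j)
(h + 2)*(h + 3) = h^2 + 5*h + 6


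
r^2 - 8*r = r*(r - 8)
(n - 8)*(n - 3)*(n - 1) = n^3 - 12*n^2 + 35*n - 24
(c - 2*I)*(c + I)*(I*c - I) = I*c^3 + c^2 - I*c^2 - c + 2*I*c - 2*I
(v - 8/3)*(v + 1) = v^2 - 5*v/3 - 8/3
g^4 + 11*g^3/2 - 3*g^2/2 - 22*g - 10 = (g - 2)*(g + 5)*(sqrt(2)*g/2 + sqrt(2))*(sqrt(2)*g + sqrt(2)/2)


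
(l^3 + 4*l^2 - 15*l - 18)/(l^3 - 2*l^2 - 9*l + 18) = (l^2 + 7*l + 6)/(l^2 + l - 6)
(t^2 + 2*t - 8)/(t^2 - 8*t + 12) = (t + 4)/(t - 6)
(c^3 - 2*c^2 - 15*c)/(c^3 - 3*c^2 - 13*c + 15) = c/(c - 1)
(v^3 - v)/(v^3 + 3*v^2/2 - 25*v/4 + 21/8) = 8*v*(v^2 - 1)/(8*v^3 + 12*v^2 - 50*v + 21)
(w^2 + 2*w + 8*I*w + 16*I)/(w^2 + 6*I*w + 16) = (w + 2)/(w - 2*I)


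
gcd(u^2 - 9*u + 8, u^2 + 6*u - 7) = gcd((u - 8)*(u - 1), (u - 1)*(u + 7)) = u - 1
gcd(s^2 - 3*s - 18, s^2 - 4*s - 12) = s - 6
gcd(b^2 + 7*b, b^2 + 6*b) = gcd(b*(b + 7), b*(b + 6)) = b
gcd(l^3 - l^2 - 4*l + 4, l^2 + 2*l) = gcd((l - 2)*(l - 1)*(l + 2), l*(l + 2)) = l + 2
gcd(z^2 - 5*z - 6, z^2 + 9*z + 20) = 1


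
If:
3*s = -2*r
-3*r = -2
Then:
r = 2/3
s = -4/9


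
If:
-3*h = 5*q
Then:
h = -5*q/3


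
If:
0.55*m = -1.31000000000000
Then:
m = -2.38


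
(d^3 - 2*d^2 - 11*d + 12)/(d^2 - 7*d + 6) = (d^2 - d - 12)/(d - 6)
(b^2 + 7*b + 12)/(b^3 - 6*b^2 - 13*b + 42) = (b + 4)/(b^2 - 9*b + 14)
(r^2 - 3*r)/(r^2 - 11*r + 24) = r/(r - 8)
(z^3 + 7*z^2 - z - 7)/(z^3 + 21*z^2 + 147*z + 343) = (z^2 - 1)/(z^2 + 14*z + 49)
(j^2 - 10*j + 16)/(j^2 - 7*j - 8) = (j - 2)/(j + 1)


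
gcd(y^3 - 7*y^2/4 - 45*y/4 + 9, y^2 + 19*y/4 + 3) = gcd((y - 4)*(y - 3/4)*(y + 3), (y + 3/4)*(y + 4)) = 1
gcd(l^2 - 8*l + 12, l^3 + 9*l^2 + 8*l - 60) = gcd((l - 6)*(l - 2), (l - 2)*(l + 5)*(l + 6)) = l - 2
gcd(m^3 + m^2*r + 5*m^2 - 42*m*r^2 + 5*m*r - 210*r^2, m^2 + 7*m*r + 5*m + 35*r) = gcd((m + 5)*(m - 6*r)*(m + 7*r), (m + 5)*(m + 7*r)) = m^2 + 7*m*r + 5*m + 35*r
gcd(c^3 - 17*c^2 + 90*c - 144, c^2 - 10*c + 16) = c - 8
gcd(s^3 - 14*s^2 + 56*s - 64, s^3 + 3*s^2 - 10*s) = s - 2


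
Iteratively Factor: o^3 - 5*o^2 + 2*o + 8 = (o + 1)*(o^2 - 6*o + 8) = (o - 2)*(o + 1)*(o - 4)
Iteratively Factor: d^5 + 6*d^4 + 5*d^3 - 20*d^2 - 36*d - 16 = (d + 4)*(d^4 + 2*d^3 - 3*d^2 - 8*d - 4) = (d + 1)*(d + 4)*(d^3 + d^2 - 4*d - 4) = (d + 1)*(d + 2)*(d + 4)*(d^2 - d - 2) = (d - 2)*(d + 1)*(d + 2)*(d + 4)*(d + 1)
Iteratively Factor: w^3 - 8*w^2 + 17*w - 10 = (w - 2)*(w^2 - 6*w + 5) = (w - 5)*(w - 2)*(w - 1)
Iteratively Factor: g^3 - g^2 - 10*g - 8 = (g - 4)*(g^2 + 3*g + 2) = (g - 4)*(g + 1)*(g + 2)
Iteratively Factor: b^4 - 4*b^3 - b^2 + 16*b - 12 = (b - 3)*(b^3 - b^2 - 4*b + 4) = (b - 3)*(b - 1)*(b^2 - 4) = (b - 3)*(b - 2)*(b - 1)*(b + 2)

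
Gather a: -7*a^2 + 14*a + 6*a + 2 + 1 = -7*a^2 + 20*a + 3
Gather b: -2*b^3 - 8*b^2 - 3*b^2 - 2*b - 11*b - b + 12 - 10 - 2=-2*b^3 - 11*b^2 - 14*b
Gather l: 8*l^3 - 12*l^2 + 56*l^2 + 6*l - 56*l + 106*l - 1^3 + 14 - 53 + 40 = 8*l^3 + 44*l^2 + 56*l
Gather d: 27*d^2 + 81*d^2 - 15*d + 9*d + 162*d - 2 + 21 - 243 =108*d^2 + 156*d - 224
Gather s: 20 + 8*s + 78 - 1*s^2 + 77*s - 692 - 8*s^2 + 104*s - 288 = -9*s^2 + 189*s - 882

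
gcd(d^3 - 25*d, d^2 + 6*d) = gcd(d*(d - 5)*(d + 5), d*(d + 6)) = d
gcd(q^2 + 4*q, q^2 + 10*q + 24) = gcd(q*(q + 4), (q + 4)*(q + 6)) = q + 4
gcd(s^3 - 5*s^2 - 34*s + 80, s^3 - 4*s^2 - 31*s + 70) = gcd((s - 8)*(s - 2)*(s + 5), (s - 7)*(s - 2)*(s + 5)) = s^2 + 3*s - 10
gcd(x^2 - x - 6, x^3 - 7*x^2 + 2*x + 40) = x + 2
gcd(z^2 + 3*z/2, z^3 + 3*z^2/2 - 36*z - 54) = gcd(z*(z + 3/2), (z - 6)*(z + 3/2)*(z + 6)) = z + 3/2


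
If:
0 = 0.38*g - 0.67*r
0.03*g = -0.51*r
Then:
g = 0.00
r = 0.00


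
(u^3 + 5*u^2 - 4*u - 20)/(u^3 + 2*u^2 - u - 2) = (u^2 + 3*u - 10)/(u^2 - 1)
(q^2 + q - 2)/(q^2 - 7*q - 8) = (-q^2 - q + 2)/(-q^2 + 7*q + 8)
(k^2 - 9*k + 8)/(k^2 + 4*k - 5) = (k - 8)/(k + 5)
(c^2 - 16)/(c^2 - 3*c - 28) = (c - 4)/(c - 7)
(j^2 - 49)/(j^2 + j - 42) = (j - 7)/(j - 6)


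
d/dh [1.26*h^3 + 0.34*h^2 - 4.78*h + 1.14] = 3.78*h^2 + 0.68*h - 4.78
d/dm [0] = 0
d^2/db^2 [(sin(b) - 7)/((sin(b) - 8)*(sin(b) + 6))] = (-sin(b)^5 + 26*sin(b)^4 - 328*sin(b)^3 + 1426*sin(b)^2 - 2604*sin(b) - 920)/((sin(b) - 8)^3*(sin(b) + 6)^3)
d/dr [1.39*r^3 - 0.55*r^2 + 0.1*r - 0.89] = 4.17*r^2 - 1.1*r + 0.1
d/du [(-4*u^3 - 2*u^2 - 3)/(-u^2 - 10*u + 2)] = 2*(2*u^4 + 40*u^3 - 2*u^2 - 7*u - 15)/(u^4 + 20*u^3 + 96*u^2 - 40*u + 4)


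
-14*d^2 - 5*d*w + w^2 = (-7*d + w)*(2*d + w)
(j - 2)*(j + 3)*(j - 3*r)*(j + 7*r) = j^4 + 4*j^3*r + j^3 - 21*j^2*r^2 + 4*j^2*r - 6*j^2 - 21*j*r^2 - 24*j*r + 126*r^2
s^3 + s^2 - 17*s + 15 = (s - 3)*(s - 1)*(s + 5)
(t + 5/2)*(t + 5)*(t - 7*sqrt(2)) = t^3 - 7*sqrt(2)*t^2 + 15*t^2/2 - 105*sqrt(2)*t/2 + 25*t/2 - 175*sqrt(2)/2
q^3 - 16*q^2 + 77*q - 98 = (q - 7)^2*(q - 2)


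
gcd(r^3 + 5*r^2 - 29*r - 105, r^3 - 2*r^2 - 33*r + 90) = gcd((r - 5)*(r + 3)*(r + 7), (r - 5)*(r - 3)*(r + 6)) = r - 5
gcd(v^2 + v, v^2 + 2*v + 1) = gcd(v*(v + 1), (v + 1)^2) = v + 1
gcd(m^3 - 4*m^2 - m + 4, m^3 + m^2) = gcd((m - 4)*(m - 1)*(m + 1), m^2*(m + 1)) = m + 1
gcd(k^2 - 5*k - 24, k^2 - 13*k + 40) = k - 8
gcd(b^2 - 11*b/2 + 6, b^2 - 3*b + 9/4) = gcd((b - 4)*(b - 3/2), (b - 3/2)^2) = b - 3/2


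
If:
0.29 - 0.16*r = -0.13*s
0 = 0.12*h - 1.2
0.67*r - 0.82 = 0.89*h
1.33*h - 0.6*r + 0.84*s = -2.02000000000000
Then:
No Solution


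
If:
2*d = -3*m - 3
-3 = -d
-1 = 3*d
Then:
No Solution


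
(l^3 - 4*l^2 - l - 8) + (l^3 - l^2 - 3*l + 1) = 2*l^3 - 5*l^2 - 4*l - 7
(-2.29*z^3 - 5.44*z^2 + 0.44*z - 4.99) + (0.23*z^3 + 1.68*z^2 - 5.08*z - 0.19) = -2.06*z^3 - 3.76*z^2 - 4.64*z - 5.18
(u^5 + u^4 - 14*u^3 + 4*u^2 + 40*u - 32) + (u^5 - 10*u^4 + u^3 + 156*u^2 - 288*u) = 2*u^5 - 9*u^4 - 13*u^3 + 160*u^2 - 248*u - 32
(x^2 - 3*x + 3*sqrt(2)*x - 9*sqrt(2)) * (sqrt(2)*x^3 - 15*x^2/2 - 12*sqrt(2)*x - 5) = sqrt(2)*x^5 - 3*sqrt(2)*x^4 - 3*x^4/2 - 69*sqrt(2)*x^3/2 + 9*x^3/2 - 77*x^2 + 207*sqrt(2)*x^2/2 - 15*sqrt(2)*x + 231*x + 45*sqrt(2)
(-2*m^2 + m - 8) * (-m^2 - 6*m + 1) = 2*m^4 + 11*m^3 + 49*m - 8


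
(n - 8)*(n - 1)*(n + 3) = n^3 - 6*n^2 - 19*n + 24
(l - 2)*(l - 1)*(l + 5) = l^3 + 2*l^2 - 13*l + 10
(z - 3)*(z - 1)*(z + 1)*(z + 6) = z^4 + 3*z^3 - 19*z^2 - 3*z + 18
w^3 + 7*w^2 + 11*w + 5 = (w + 1)^2*(w + 5)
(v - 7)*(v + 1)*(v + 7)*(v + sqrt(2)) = v^4 + v^3 + sqrt(2)*v^3 - 49*v^2 + sqrt(2)*v^2 - 49*sqrt(2)*v - 49*v - 49*sqrt(2)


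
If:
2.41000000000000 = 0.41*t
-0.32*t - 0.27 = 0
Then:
No Solution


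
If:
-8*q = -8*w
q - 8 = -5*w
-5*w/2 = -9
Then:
No Solution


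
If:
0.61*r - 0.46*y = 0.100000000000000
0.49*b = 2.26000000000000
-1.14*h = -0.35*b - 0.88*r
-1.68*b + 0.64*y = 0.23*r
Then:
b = 4.61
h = 11.26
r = 12.75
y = 16.69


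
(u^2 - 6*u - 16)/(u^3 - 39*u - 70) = (u - 8)/(u^2 - 2*u - 35)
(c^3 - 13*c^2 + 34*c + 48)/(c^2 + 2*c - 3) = (c^3 - 13*c^2 + 34*c + 48)/(c^2 + 2*c - 3)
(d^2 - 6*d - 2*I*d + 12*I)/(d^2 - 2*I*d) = (d - 6)/d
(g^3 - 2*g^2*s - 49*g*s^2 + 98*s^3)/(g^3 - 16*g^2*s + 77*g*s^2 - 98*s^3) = (-g - 7*s)/(-g + 7*s)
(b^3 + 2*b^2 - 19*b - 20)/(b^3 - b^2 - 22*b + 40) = (b + 1)/(b - 2)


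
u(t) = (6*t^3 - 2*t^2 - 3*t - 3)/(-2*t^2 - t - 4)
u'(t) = (4*t + 1)*(6*t^3 - 2*t^2 - 3*t - 3)/(-2*t^2 - t - 4)^2 + (18*t^2 - 4*t - 3)/(-2*t^2 - t - 4) = (-12*t^4 - 12*t^3 - 76*t^2 + 4*t + 9)/(4*t^4 + 4*t^3 + 17*t^2 + 8*t + 16)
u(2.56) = -3.91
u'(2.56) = -3.09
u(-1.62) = 3.79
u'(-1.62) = -3.93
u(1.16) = -0.02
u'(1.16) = -2.09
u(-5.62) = 18.10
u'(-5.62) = -3.23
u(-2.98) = 9.08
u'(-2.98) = -3.70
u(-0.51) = 0.69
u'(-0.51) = -0.75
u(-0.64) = 0.83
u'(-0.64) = -1.35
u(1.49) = -0.80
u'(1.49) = -2.56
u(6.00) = -14.67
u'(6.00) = -3.10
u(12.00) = -33.03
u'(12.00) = -3.03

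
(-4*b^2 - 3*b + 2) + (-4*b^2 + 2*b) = -8*b^2 - b + 2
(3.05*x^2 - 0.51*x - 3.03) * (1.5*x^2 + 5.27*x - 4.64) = 4.575*x^4 + 15.3085*x^3 - 21.3847*x^2 - 13.6017*x + 14.0592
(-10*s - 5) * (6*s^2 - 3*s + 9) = -60*s^3 - 75*s - 45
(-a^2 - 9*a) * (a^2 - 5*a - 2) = -a^4 - 4*a^3 + 47*a^2 + 18*a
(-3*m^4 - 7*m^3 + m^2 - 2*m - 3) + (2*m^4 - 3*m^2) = -m^4 - 7*m^3 - 2*m^2 - 2*m - 3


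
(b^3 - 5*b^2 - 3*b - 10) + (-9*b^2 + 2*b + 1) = b^3 - 14*b^2 - b - 9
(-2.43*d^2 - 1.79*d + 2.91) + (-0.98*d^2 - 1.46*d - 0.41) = -3.41*d^2 - 3.25*d + 2.5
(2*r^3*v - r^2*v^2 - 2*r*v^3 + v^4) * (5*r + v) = 10*r^4*v - 3*r^3*v^2 - 11*r^2*v^3 + 3*r*v^4 + v^5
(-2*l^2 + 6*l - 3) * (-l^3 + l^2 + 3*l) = 2*l^5 - 8*l^4 + 3*l^3 + 15*l^2 - 9*l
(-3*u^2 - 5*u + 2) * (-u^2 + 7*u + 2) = 3*u^4 - 16*u^3 - 43*u^2 + 4*u + 4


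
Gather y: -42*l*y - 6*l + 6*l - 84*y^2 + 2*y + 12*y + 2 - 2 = -84*y^2 + y*(14 - 42*l)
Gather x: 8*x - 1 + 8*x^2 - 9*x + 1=8*x^2 - x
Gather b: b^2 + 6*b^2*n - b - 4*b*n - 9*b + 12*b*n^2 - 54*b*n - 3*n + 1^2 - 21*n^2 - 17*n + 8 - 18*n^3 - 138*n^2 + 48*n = b^2*(6*n + 1) + b*(12*n^2 - 58*n - 10) - 18*n^3 - 159*n^2 + 28*n + 9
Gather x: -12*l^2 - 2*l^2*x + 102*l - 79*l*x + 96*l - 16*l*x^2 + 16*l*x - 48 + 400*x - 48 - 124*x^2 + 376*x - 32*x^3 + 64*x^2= -12*l^2 + 198*l - 32*x^3 + x^2*(-16*l - 60) + x*(-2*l^2 - 63*l + 776) - 96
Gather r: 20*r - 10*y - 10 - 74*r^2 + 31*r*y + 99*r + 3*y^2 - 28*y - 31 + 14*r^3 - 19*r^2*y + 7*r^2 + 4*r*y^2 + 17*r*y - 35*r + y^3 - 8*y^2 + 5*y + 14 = 14*r^3 + r^2*(-19*y - 67) + r*(4*y^2 + 48*y + 84) + y^3 - 5*y^2 - 33*y - 27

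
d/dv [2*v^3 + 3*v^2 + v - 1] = 6*v^2 + 6*v + 1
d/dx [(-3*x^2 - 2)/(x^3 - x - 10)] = (6*x*(-x^3 + x + 10) + (3*x^2 - 1)*(3*x^2 + 2))/(-x^3 + x + 10)^2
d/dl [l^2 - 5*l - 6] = 2*l - 5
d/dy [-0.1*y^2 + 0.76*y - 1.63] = 0.76 - 0.2*y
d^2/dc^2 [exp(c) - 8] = exp(c)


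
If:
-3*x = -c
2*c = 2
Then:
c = 1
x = 1/3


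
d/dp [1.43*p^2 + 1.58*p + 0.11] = 2.86*p + 1.58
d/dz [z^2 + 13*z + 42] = 2*z + 13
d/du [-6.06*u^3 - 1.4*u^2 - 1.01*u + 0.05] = -18.18*u^2 - 2.8*u - 1.01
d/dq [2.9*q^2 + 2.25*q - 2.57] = 5.8*q + 2.25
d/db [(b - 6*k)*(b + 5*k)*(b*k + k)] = k*(3*b^2 - 2*b*k + 2*b - 30*k^2 - k)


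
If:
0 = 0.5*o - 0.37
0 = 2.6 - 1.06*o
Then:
No Solution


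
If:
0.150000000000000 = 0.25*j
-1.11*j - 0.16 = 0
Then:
No Solution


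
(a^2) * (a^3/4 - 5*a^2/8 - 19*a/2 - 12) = a^5/4 - 5*a^4/8 - 19*a^3/2 - 12*a^2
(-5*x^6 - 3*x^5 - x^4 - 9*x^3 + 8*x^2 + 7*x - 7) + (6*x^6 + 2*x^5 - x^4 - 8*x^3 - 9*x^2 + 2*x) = x^6 - x^5 - 2*x^4 - 17*x^3 - x^2 + 9*x - 7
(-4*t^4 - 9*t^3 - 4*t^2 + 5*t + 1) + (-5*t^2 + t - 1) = -4*t^4 - 9*t^3 - 9*t^2 + 6*t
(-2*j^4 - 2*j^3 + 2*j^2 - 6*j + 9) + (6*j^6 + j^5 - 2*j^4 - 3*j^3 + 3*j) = 6*j^6 + j^5 - 4*j^4 - 5*j^3 + 2*j^2 - 3*j + 9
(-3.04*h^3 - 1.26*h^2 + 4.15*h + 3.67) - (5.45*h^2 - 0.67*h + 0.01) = -3.04*h^3 - 6.71*h^2 + 4.82*h + 3.66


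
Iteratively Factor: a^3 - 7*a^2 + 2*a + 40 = (a + 2)*(a^2 - 9*a + 20) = (a - 5)*(a + 2)*(a - 4)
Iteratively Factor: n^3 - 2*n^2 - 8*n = (n)*(n^2 - 2*n - 8) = n*(n - 4)*(n + 2)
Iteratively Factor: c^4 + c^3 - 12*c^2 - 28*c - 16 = (c + 1)*(c^3 - 12*c - 16) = (c - 4)*(c + 1)*(c^2 + 4*c + 4) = (c - 4)*(c + 1)*(c + 2)*(c + 2)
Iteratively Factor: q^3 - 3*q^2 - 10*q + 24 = (q + 3)*(q^2 - 6*q + 8) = (q - 2)*(q + 3)*(q - 4)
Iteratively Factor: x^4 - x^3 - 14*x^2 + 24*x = (x)*(x^3 - x^2 - 14*x + 24) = x*(x + 4)*(x^2 - 5*x + 6) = x*(x - 3)*(x + 4)*(x - 2)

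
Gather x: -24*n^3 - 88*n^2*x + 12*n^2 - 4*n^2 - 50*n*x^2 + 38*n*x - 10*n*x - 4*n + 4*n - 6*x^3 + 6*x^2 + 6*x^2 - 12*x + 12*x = -24*n^3 + 8*n^2 - 6*x^3 + x^2*(12 - 50*n) + x*(-88*n^2 + 28*n)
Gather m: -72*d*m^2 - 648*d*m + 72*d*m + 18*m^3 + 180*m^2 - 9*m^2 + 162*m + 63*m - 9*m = 18*m^3 + m^2*(171 - 72*d) + m*(216 - 576*d)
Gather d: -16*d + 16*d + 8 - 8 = 0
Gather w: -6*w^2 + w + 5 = -6*w^2 + w + 5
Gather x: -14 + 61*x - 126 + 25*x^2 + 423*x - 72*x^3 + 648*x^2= -72*x^3 + 673*x^2 + 484*x - 140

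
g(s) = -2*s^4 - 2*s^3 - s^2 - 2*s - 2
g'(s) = -8*s^3 - 6*s^2 - 2*s - 2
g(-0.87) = -0.85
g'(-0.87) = 0.47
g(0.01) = -2.02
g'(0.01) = -2.02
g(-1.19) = -1.68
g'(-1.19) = 5.36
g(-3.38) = -190.47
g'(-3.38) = 245.13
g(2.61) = -142.40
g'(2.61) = -190.33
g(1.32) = -17.05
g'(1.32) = -33.49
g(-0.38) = -1.32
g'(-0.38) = -1.67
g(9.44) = -17674.93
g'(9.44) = -7285.42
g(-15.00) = -94697.00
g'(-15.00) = 25678.00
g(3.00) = -233.00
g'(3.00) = -278.00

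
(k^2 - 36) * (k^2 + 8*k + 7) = k^4 + 8*k^3 - 29*k^2 - 288*k - 252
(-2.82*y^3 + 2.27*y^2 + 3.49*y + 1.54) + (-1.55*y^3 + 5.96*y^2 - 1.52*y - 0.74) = -4.37*y^3 + 8.23*y^2 + 1.97*y + 0.8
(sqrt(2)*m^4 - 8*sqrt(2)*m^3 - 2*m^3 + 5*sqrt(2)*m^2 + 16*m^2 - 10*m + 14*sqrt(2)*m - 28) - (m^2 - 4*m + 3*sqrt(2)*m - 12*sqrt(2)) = sqrt(2)*m^4 - 8*sqrt(2)*m^3 - 2*m^3 + 5*sqrt(2)*m^2 + 15*m^2 - 6*m + 11*sqrt(2)*m - 28 + 12*sqrt(2)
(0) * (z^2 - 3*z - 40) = 0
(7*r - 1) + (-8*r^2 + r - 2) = -8*r^2 + 8*r - 3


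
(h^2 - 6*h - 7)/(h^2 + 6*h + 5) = (h - 7)/(h + 5)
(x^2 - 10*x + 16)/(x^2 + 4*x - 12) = (x - 8)/(x + 6)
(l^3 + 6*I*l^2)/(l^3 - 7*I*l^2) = (l + 6*I)/(l - 7*I)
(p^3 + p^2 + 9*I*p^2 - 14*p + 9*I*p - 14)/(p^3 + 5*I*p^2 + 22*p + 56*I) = (p + 1)/(p - 4*I)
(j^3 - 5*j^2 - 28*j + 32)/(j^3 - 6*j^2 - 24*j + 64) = (j - 1)/(j - 2)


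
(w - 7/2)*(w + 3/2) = w^2 - 2*w - 21/4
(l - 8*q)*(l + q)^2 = l^3 - 6*l^2*q - 15*l*q^2 - 8*q^3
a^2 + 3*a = a*(a + 3)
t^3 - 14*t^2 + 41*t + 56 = (t - 8)*(t - 7)*(t + 1)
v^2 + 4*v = v*(v + 4)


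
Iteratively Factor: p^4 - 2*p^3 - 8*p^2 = (p + 2)*(p^3 - 4*p^2) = p*(p + 2)*(p^2 - 4*p) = p*(p - 4)*(p + 2)*(p)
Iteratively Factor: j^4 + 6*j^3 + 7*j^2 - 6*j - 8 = (j + 1)*(j^3 + 5*j^2 + 2*j - 8) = (j + 1)*(j + 4)*(j^2 + j - 2) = (j + 1)*(j + 2)*(j + 4)*(j - 1)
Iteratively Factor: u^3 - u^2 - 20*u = (u - 5)*(u^2 + 4*u) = u*(u - 5)*(u + 4)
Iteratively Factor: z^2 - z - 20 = (z + 4)*(z - 5)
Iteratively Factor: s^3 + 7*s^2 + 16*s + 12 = (s + 2)*(s^2 + 5*s + 6) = (s + 2)^2*(s + 3)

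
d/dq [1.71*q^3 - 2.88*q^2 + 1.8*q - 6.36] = 5.13*q^2 - 5.76*q + 1.8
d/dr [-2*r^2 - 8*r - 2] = -4*r - 8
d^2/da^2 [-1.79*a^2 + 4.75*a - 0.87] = -3.58000000000000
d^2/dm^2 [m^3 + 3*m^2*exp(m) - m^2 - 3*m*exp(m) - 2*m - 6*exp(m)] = 3*m^2*exp(m) + 9*m*exp(m) + 6*m - 6*exp(m) - 2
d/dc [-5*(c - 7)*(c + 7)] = -10*c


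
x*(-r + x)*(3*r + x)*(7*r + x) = -21*r^3*x + 11*r^2*x^2 + 9*r*x^3 + x^4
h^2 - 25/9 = (h - 5/3)*(h + 5/3)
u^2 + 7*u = u*(u + 7)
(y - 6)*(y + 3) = y^2 - 3*y - 18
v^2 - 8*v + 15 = (v - 5)*(v - 3)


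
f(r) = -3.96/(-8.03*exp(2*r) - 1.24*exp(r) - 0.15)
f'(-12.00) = 0.00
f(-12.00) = 26.40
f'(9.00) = 0.00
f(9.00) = 0.00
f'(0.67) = -0.23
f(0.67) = 0.12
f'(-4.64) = -2.01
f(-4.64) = 24.34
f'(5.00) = -0.00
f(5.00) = 0.00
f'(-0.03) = -0.81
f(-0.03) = 0.44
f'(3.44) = -0.00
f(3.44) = 0.00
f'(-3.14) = -6.93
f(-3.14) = 18.11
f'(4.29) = -0.00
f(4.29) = 0.00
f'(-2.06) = -8.63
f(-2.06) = 9.03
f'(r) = -3.96*(16.06*exp(2*r) + 1.24*exp(r))/(-8.03*exp(2*r) - 1.24*exp(r) - 0.15)^2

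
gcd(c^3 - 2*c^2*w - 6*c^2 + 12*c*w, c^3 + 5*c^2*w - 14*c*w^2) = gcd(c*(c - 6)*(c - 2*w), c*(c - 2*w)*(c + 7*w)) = -c^2 + 2*c*w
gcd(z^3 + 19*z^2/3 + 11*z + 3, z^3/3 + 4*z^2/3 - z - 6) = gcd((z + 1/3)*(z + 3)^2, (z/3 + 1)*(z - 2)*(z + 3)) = z^2 + 6*z + 9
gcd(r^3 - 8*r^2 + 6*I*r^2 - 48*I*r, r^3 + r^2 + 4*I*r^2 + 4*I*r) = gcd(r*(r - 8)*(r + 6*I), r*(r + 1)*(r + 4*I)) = r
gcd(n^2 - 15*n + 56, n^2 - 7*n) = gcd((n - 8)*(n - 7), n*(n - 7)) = n - 7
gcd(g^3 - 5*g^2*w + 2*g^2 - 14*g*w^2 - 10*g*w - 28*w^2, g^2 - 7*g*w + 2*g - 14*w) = -g^2 + 7*g*w - 2*g + 14*w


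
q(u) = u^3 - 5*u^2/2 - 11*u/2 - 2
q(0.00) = -2.00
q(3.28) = -11.65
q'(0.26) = -6.60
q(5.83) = 79.12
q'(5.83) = 67.32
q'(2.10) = -2.77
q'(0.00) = -5.50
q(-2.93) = -32.50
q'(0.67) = -7.50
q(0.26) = -3.58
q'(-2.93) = 34.90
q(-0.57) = 0.14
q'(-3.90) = 59.63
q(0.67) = -6.51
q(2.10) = -15.31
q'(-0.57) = -1.68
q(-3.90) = -77.89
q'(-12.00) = 486.50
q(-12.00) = -2024.00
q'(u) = 3*u^2 - 5*u - 11/2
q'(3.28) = 10.38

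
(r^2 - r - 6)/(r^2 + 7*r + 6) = (r^2 - r - 6)/(r^2 + 7*r + 6)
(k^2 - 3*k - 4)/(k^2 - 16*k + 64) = (k^2 - 3*k - 4)/(k^2 - 16*k + 64)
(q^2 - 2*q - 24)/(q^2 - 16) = (q - 6)/(q - 4)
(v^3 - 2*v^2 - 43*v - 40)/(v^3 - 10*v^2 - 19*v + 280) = (v + 1)/(v - 7)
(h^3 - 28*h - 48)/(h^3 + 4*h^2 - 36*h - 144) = (h + 2)/(h + 6)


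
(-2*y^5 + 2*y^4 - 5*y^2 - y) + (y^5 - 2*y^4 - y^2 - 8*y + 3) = -y^5 - 6*y^2 - 9*y + 3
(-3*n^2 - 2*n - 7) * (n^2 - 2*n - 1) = -3*n^4 + 4*n^3 + 16*n + 7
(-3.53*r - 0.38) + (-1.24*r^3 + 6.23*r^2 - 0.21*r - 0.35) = -1.24*r^3 + 6.23*r^2 - 3.74*r - 0.73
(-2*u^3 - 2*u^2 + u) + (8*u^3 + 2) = 6*u^3 - 2*u^2 + u + 2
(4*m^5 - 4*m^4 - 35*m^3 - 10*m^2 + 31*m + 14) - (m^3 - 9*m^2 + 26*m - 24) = 4*m^5 - 4*m^4 - 36*m^3 - m^2 + 5*m + 38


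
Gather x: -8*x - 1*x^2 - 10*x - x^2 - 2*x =-2*x^2 - 20*x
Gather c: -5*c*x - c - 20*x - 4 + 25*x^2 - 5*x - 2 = c*(-5*x - 1) + 25*x^2 - 25*x - 6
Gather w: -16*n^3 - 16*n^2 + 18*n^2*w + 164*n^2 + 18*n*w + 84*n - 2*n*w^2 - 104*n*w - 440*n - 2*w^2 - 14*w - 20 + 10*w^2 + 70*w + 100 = -16*n^3 + 148*n^2 - 356*n + w^2*(8 - 2*n) + w*(18*n^2 - 86*n + 56) + 80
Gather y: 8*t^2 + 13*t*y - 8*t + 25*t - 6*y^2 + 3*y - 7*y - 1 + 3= 8*t^2 + 17*t - 6*y^2 + y*(13*t - 4) + 2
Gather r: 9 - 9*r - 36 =-9*r - 27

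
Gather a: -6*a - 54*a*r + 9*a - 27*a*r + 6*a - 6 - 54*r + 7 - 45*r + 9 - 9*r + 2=a*(9 - 81*r) - 108*r + 12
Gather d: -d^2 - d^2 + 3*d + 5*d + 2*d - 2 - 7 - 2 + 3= -2*d^2 + 10*d - 8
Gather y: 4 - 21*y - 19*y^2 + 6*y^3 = 6*y^3 - 19*y^2 - 21*y + 4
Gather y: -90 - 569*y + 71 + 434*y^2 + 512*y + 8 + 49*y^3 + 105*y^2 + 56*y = 49*y^3 + 539*y^2 - y - 11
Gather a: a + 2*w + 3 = a + 2*w + 3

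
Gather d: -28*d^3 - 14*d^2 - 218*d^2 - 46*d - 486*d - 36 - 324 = -28*d^3 - 232*d^2 - 532*d - 360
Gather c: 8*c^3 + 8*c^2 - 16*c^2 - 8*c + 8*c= 8*c^3 - 8*c^2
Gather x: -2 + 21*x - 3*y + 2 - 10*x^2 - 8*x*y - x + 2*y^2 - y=-10*x^2 + x*(20 - 8*y) + 2*y^2 - 4*y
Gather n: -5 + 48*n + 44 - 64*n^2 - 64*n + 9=-64*n^2 - 16*n + 48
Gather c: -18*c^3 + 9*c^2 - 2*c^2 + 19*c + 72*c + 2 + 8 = -18*c^3 + 7*c^2 + 91*c + 10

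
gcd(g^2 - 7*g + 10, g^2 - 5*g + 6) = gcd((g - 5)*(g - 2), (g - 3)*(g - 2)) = g - 2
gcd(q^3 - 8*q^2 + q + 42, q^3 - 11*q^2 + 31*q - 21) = q^2 - 10*q + 21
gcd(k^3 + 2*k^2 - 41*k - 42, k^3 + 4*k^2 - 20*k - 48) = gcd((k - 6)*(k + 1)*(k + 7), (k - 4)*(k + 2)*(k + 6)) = 1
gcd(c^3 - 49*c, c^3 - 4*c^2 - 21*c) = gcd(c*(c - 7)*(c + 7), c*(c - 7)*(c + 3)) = c^2 - 7*c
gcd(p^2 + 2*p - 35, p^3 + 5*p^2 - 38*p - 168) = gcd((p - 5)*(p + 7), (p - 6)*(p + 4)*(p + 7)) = p + 7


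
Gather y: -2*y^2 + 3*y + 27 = -2*y^2 + 3*y + 27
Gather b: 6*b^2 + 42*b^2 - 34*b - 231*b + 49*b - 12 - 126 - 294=48*b^2 - 216*b - 432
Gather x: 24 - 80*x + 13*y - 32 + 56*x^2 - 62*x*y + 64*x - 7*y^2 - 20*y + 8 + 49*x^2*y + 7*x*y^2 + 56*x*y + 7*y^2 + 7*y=x^2*(49*y + 56) + x*(7*y^2 - 6*y - 16)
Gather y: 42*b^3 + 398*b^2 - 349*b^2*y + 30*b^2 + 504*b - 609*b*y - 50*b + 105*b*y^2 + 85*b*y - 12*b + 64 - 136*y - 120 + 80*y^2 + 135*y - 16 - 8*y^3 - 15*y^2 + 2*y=42*b^3 + 428*b^2 + 442*b - 8*y^3 + y^2*(105*b + 65) + y*(-349*b^2 - 524*b + 1) - 72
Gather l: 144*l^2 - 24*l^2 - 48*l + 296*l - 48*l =120*l^2 + 200*l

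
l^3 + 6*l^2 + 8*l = l*(l + 2)*(l + 4)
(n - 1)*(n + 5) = n^2 + 4*n - 5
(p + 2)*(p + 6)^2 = p^3 + 14*p^2 + 60*p + 72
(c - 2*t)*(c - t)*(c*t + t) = c^3*t - 3*c^2*t^2 + c^2*t + 2*c*t^3 - 3*c*t^2 + 2*t^3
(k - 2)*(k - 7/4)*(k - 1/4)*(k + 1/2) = k^4 - 7*k^3/2 + 39*k^2/16 + 43*k/32 - 7/16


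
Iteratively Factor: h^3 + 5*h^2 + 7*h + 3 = (h + 1)*(h^2 + 4*h + 3) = (h + 1)^2*(h + 3)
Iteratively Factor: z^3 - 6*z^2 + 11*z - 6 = (z - 3)*(z^2 - 3*z + 2) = (z - 3)*(z - 1)*(z - 2)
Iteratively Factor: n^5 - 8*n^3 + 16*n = (n - 2)*(n^4 + 2*n^3 - 4*n^2 - 8*n) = (n - 2)^2*(n^3 + 4*n^2 + 4*n) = (n - 2)^2*(n + 2)*(n^2 + 2*n) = n*(n - 2)^2*(n + 2)*(n + 2)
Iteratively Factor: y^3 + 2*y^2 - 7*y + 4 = (y + 4)*(y^2 - 2*y + 1) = (y - 1)*(y + 4)*(y - 1)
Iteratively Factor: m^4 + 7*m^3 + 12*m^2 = (m + 4)*(m^3 + 3*m^2) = m*(m + 4)*(m^2 + 3*m) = m*(m + 3)*(m + 4)*(m)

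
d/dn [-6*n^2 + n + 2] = 1 - 12*n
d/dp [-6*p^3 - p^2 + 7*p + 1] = -18*p^2 - 2*p + 7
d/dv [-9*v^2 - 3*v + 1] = -18*v - 3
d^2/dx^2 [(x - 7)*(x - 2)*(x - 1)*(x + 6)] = 12*x^2 - 24*x - 74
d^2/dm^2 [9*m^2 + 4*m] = 18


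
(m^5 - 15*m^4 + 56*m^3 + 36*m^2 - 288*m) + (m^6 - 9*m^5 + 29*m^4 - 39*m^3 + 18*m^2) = m^6 - 8*m^5 + 14*m^4 + 17*m^3 + 54*m^2 - 288*m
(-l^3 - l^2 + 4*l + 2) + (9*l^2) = -l^3 + 8*l^2 + 4*l + 2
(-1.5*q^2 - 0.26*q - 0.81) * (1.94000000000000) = -2.91*q^2 - 0.5044*q - 1.5714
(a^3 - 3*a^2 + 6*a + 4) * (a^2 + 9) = a^5 - 3*a^4 + 15*a^3 - 23*a^2 + 54*a + 36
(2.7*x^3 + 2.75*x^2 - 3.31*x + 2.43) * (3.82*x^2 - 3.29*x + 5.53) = 10.314*x^5 + 1.622*x^4 - 6.7607*x^3 + 35.38*x^2 - 26.299*x + 13.4379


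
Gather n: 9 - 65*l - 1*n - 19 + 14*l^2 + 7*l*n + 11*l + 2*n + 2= 14*l^2 - 54*l + n*(7*l + 1) - 8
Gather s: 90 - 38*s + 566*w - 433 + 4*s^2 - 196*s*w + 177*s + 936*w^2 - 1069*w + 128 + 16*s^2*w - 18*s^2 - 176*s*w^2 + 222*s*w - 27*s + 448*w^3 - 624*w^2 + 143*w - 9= s^2*(16*w - 14) + s*(-176*w^2 + 26*w + 112) + 448*w^3 + 312*w^2 - 360*w - 224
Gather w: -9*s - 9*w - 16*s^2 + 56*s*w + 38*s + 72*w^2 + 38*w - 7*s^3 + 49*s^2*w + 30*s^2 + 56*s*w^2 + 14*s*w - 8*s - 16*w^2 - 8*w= -7*s^3 + 14*s^2 + 21*s + w^2*(56*s + 56) + w*(49*s^2 + 70*s + 21)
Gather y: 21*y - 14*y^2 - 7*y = -14*y^2 + 14*y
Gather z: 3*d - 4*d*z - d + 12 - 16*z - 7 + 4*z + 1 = 2*d + z*(-4*d - 12) + 6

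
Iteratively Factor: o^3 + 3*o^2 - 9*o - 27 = (o + 3)*(o^2 - 9) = (o + 3)^2*(o - 3)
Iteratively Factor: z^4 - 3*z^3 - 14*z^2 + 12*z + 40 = (z + 2)*(z^3 - 5*z^2 - 4*z + 20) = (z - 5)*(z + 2)*(z^2 - 4) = (z - 5)*(z - 2)*(z + 2)*(z + 2)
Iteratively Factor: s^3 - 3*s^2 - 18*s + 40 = (s + 4)*(s^2 - 7*s + 10) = (s - 2)*(s + 4)*(s - 5)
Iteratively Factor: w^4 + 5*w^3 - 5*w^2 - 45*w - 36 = (w + 4)*(w^3 + w^2 - 9*w - 9) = (w - 3)*(w + 4)*(w^2 + 4*w + 3) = (w - 3)*(w + 3)*(w + 4)*(w + 1)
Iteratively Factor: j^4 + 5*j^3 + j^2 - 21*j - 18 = (j + 3)*(j^3 + 2*j^2 - 5*j - 6) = (j - 2)*(j + 3)*(j^2 + 4*j + 3) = (j - 2)*(j + 3)^2*(j + 1)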